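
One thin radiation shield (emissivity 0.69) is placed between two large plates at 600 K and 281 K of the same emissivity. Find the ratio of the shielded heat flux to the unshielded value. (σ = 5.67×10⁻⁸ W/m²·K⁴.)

With N identical shields there are N+1 = 2 gaps in series, each with the same radiative resistance, so the flux falls to 1/(N+1) of its unshielded value.

ratio ≈ 0.500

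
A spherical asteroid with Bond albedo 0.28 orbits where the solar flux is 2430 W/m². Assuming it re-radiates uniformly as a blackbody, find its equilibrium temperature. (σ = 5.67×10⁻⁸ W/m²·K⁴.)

T ≈ 296 K

Power absorbed = (1−a)S·πR²; power emitted = 4πR²σT⁴. Equating and cancelling πR²:
T = ((1−a)S / 4σ)^(1/4) = (1750 / (4 × 5.67×10⁻⁸))^(1/4) = (7.71×10^9)^(1/4).
T = 296 K.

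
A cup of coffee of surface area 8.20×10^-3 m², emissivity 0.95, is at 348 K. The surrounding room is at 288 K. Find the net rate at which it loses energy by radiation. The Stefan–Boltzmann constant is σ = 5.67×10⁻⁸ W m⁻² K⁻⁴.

Q = εσA(T⁴ − T_s⁴). T⁴ − T_s⁴ = (348)⁴ − (288)⁴ = 1.47×10^10 − 6.88×10^9 = 7.79×10^9 K⁴.
Q = 0.95 × 5.67×10⁻⁸ × 8.20×10^-3 × 7.79×10^9 = 3.44 W.

Q ≈ 3.44 W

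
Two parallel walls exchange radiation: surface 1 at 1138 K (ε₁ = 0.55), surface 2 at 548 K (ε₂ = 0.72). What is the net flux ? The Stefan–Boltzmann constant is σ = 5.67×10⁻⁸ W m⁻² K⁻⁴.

q ≈ 40800 W/m²

For two large parallel gray plates, q = σ(T₁⁴ − T₂⁴) / (1/ε₁ + 1/ε₂ − 1).
1/ε₁ + 1/ε₂ − 1 = 1/0.55 + 1/0.72 − 1 = 2.207.
T₁⁴ − T₂⁴ = 1.68×10^12 − 9.02×10^10 = 1.59×10^12 K⁴.
q = 5.67×10⁻⁸ × 1.59×10^12 / 2.207 = 40800 W/m².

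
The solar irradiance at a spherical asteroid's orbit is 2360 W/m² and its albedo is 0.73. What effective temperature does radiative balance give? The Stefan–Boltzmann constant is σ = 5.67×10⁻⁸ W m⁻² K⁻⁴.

Power absorbed = (1−a)S·πR²; power emitted = 4πR²σT⁴. Equating and cancelling πR²:
T = ((1−a)S / 4σ)^(1/4) = (637 / (4 × 5.67×10⁻⁸))^(1/4) = (2.81×10^9)^(1/4).
T = 230 K.

T ≈ 230 K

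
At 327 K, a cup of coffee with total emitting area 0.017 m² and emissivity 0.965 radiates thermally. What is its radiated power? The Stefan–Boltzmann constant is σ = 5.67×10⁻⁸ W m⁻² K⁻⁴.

P ≈ 10.6 W

Stefan–Boltzmann: P = εσAT⁴ = 0.965 × 5.67×10⁻⁸ × 0.0170 × (327)⁴ = 0.965 × 5.67×10⁻⁸ × 0.0170 × 1.14×10^10.
P = 10.6 W.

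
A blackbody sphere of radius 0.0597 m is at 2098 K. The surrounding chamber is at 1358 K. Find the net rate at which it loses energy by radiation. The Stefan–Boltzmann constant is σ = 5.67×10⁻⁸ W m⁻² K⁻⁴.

A = 4πr² = 4π × (0.0597)² = 0.0448 m².
Q = σA(T⁴ − T_s⁴). T⁴ − T_s⁴ = (2098)⁴ − (1358)⁴ = 1.94×10^13 − 3.40×10^12 = 1.60×10^13 K⁴.
Q = 5.67×10⁻⁸ × 0.0448 × 1.60×10^13 = 40600 W.

Q ≈ 40600 W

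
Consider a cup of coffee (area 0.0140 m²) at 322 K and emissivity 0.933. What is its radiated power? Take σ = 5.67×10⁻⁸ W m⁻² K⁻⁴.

P ≈ 7.96 W

P = εσAT⁴ = 0.933 × 5.67×10⁻⁸ × 0.0140 × (322)⁴ = 0.933 × 5.67×10⁻⁸ × 0.0140 × 1.08×10^10.
P = 7.96 W.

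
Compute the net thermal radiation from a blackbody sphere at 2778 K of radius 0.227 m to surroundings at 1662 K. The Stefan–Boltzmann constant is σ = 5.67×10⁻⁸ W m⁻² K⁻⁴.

A = 4πr² = 4π × (0.227)² = 0.648 m².
Q = σA(T⁴ − T_s⁴). T⁴ − T_s⁴ = (2778)⁴ − (1662)⁴ = 5.96×10^13 − 7.63×10^12 = 5.19×10^13 K⁴.
Q = 5.67×10⁻⁸ × 0.648 × 5.19×10^13 = 1.91×10^6 W.

Q ≈ 1.91×10^6 W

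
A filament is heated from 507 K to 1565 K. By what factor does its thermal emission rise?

P ∝ T⁴, so the ratio is (1565/507)⁴ = (3.087)⁴ = 90.8.

ratio ≈ 90.8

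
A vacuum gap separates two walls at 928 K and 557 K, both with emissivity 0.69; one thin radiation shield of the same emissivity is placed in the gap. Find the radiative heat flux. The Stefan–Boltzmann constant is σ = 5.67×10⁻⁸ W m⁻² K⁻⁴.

q ≈ 9640 W/m²

Each of the 2 gaps contributes resistance (2/ε − 1) = 2/0.69 − 1 = 1.899; total = 3.797.
q = σ(T₁⁴ − T₂⁴) / 3.797 = 5.67×10⁻⁸ × 6.45×10^11 / 3.797 = 9640 W/m².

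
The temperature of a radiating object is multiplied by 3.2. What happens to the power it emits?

P ∝ T⁴, so the power scales as (3.2)⁴ = 105.

factor ≈ 105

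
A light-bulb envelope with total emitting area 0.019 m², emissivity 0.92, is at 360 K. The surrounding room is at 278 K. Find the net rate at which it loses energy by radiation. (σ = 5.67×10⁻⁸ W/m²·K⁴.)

Q = εσA(T⁴ − T_s⁴). T⁴ − T_s⁴ = (360)⁴ − (278)⁴ = 1.68×10^10 − 5.97×10^9 = 1.08×10^10 K⁴.
Q = 0.92 × 5.67×10⁻⁸ × 0.0190 × 1.08×10^10 = 10.7 W.

Q ≈ 10.7 W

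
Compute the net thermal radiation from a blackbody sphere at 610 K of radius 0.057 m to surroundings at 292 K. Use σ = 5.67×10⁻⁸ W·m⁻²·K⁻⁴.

Q ≈ 304 W

A = 4πr² = 4π × (0.057)² = 0.0408 m².
Q = σA(T⁴ − T_s⁴). T⁴ − T_s⁴ = (610)⁴ − (292)⁴ = 1.38×10^11 − 7.27×10^9 = 1.31×10^11 K⁴.
Q = 5.67×10⁻⁸ × 0.0408 × 1.31×10^11 = 304 W.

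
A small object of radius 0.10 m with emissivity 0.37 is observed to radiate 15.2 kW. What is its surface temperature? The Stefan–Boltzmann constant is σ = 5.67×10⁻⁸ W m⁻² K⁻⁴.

A = 4πr² = 4π × (0.10)² = 0.126 m².
From P = εσAT⁴, T = (P / εσA)^(1/4) = (15200 / (0.37 × 5.67×10⁻⁸ × 0.126))^(1/4).
T = (5.77×10^12)^(1/4) = 1550 K.

T ≈ 1550 K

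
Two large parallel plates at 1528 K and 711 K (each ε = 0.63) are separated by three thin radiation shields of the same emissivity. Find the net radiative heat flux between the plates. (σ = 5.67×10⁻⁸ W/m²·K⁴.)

Each of the 4 gaps contributes resistance (2/ε − 1) = 2/0.63 − 1 = 2.175; total = 8.698.
q = σ(T₁⁴ − T₂⁴) / 8.698 = 5.67×10⁻⁸ × 5.20×10^12 / 8.698 = 33900 W/m².

q ≈ 33900 W/m²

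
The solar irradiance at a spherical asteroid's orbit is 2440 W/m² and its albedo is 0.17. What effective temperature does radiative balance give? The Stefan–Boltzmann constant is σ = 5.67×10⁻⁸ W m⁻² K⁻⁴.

Power absorbed = (1−a)S·πR²; power emitted = 4πR²σT⁴. Equating and cancelling πR²:
T = ((1−a)S / 4σ)^(1/4) = (2030 / (4 × 5.67×10⁻⁸))^(1/4) = (8.93×10^9)^(1/4).
T = 307 K.

T ≈ 307 K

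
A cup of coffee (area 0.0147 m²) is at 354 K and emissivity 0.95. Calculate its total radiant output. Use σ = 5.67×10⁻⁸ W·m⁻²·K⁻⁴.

P ≈ 12.4 W

P = εσAT⁴ = 0.95 × 5.67×10⁻⁸ × 0.0147 × (354)⁴ = 0.95 × 5.67×10⁻⁸ × 0.0147 × 1.57×10^10.
P = 12.4 W.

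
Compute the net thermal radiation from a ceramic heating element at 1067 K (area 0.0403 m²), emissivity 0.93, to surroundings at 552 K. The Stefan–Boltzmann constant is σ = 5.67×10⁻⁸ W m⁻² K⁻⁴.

Q ≈ 2560 W

Q = εσA(T⁴ − T_s⁴). T⁴ − T_s⁴ = (1067)⁴ − (552)⁴ = 1.30×10^12 − 9.28×10^10 = 1.20×10^12 K⁴.
Q = 0.93 × 5.67×10⁻⁸ × 0.0403 × 1.20×10^12 = 2560 W.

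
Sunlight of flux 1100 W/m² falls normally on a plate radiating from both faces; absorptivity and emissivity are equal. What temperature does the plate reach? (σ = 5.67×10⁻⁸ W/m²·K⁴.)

Absorbed flux αS = emitted flux 2εσT⁴ per unit area; with α = ε this gives T = (S/2σ)^(1/4).
T = (1100 / (2 × 5.67×10⁻⁸))^(1/4) = (9.70×10^9)^(1/4).
T = 314 K.

T ≈ 314 K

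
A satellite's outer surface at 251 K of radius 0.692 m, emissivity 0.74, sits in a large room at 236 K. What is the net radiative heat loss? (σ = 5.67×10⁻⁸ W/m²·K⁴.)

Q ≈ 219 W

A = 4πr² = 4π × (0.692)² = 6.02 m².
Q = εσA(T⁴ − T_s⁴). T⁴ − T_s⁴ = (251)⁴ − (236)⁴ = 3.97×10^9 − 3.10×10^9 = 8.67×10^8 K⁴.
Q = 0.74 × 5.67×10⁻⁸ × 6.02 × 8.67×10^8 = 219 W.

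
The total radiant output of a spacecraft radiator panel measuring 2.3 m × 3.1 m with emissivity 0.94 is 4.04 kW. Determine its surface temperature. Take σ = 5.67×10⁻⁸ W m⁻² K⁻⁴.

T ≈ 321 K

A = 2.3 × 3.1 = 7.13 m².
From P = εσAT⁴, T = (P / εσA)^(1/4) = (4040 / (0.94 × 5.67×10⁻⁸ × 7.13))^(1/4).
T = (1.06×10^10)^(1/4) = 321 K.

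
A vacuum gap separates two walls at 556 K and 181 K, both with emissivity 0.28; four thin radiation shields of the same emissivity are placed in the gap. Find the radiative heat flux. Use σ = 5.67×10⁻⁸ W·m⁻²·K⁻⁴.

Each of the 5 gaps contributes resistance (2/ε − 1) = 2/0.28 − 1 = 6.143; total = 30.71.
q = σ(T₁⁴ − T₂⁴) / 30.71 = 5.67×10⁻⁸ × 9.45×10^10 / 30.71 = 174 W/m².

q ≈ 174 W/m²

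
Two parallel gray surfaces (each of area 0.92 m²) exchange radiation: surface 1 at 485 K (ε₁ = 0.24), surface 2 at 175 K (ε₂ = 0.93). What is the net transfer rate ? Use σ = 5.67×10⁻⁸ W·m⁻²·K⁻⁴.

Q ≈ 669 W

For two large parallel gray plates, q = σ(T₁⁴ − T₂⁴) / (1/ε₁ + 1/ε₂ − 1).
1/ε₁ + 1/ε₂ − 1 = 1/0.24 + 1/0.93 − 1 = 4.242.
T₁⁴ − T₂⁴ = 5.53×10^10 − 9.38×10^8 = 5.44×10^10 K⁴.
q = 5.67×10⁻⁸ × 5.44×10^10 / 4.242 = 727 W/m².
Q = q·A = 727 × 0.92 = 669 W.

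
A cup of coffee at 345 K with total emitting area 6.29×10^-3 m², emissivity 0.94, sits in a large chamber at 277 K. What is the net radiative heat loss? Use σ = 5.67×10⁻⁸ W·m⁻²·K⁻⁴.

Q = εσA(T⁴ − T_s⁴). T⁴ − T_s⁴ = (345)⁴ − (277)⁴ = 1.42×10^10 − 5.89×10^9 = 8.28×10^9 K⁴.
Q = 0.94 × 5.67×10⁻⁸ × 6.29×10^-3 × 8.28×10^9 = 2.78 W.

Q ≈ 2.78 W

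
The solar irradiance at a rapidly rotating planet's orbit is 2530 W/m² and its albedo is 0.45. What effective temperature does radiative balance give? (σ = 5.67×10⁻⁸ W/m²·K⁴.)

Power absorbed = (1−a)S·πR²; power emitted = 4πR²σT⁴. Equating and cancelling πR²:
T = ((1−a)S / 4σ)^(1/4) = (1390 / (4 × 5.67×10⁻⁸))^(1/4) = (6.14×10^9)^(1/4).
T = 280 K.

T ≈ 280 K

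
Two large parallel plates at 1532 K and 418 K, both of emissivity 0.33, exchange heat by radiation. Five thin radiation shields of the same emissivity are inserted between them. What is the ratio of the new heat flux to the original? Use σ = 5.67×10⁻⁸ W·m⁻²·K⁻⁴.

ratio ≈ 0.167

With N identical shields there are N+1 = 6 gaps in series, each with the same radiative resistance, so the flux falls to 1/(N+1) of its unshielded value.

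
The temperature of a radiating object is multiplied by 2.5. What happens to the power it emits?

factor ≈ 39.1

P ∝ T⁴, so the power scales as (2.5)⁴ = 39.1.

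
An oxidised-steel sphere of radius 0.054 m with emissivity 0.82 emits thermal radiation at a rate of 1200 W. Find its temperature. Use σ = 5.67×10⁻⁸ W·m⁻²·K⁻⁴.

T ≈ 916 K

A = 4πr² = 4π × (0.054)² = 0.0366 m².
From P = εσAT⁴, T = (P / εσA)^(1/4) = (1200 / (0.82 × 5.67×10⁻⁸ × 0.0366))^(1/4).
T = (7.04×10^11)^(1/4) = 916 K.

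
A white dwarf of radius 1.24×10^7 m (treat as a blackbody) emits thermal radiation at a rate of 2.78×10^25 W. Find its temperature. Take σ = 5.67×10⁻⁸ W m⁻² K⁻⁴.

A = 4πr² = 4π × (1.24×10^7)² = 1.93×10^15 m².
From P = σAT⁴, T = (P / σA)^(1/4) = (2.78×10^25 / (5.67×10⁻⁸ × 1.93×10^15))^(1/4).
T = (2.54×10^17)^(1/4) = 22400 K.

T ≈ 22400 K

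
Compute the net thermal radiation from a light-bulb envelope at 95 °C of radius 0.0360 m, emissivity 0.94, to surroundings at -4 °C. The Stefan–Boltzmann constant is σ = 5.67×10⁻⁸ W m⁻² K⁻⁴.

Q ≈ 11.4 W

A = 4πr² = 4π × (0.0360)² = 0.0163 m².
Convert: 95 °C = 368 K; -4 °C = 269 K.
Q = εσA(T⁴ − T_s⁴). T⁴ − T_s⁴ = (368)⁴ − (269)⁴ = 1.83×10^10 − 5.24×10^9 = 1.31×10^10 K⁴.
Q = 0.94 × 5.67×10⁻⁸ × 0.0163 × 1.31×10^10 = 11.4 W.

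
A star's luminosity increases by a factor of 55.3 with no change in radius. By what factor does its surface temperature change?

factor ≈ 2.73

P ∝ T⁴ ⇒ T ∝ P^(1/4), so T scales by (55.3)^(1/4) = 2.73.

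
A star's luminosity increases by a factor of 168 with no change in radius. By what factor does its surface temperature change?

P ∝ T⁴ ⇒ T ∝ P^(1/4), so T scales by (168)^(1/4) = 3.60.

factor ≈ 3.60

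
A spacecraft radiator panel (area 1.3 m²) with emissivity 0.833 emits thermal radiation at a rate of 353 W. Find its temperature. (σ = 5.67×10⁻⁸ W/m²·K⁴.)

From P = εσAT⁴, T = (P / εσA)^(1/4) = (353 / (0.833 × 5.67×10⁻⁸ × 1.30))^(1/4).
T = (5.75×10^9)^(1/4) = 275 K.

T ≈ 275 K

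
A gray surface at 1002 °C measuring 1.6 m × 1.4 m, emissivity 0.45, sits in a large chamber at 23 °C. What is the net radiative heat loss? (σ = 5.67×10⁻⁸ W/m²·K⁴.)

Q ≈ 1.51×10^5 W

A = 1.6 × 1.4 = 2.24 m².
Convert: 1002 °C = 1275 K; 23 °C = 296 K.
Q = εσA(T⁴ − T_s⁴). T⁴ − T_s⁴ = (1275)⁴ − (296)⁴ = 2.64×10^12 − 7.68×10^9 = 2.63×10^12 K⁴.
Q = 0.45 × 5.67×10⁻⁸ × 2.24 × 2.63×10^12 = 1.51×10^5 W.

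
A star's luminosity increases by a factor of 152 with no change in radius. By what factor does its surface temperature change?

P ∝ T⁴ ⇒ T ∝ P^(1/4), so T scales by (152)^(1/4) = 3.51.

factor ≈ 3.51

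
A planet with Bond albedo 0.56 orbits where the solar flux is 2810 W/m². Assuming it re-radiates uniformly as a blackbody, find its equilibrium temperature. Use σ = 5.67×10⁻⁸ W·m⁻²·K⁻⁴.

Power absorbed = (1−a)S·πR²; power emitted = 4πR²σT⁴. Equating and cancelling πR²:
T = ((1−a)S / 4σ)^(1/4) = (1240 / (4 × 5.67×10⁻⁸))^(1/4) = (5.45×10^9)^(1/4).
T = 272 K.

T ≈ 272 K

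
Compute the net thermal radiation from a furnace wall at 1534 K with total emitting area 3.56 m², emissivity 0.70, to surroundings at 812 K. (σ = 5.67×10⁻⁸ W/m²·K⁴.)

Q ≈ 7.21×10^5 W

Q = εσA(T⁴ − T_s⁴). T⁴ − T_s⁴ = (1534)⁴ − (812)⁴ = 5.54×10^12 − 4.35×10^11 = 5.10×10^12 K⁴.
Q = 0.70 × 5.67×10⁻⁸ × 3.56 × 5.10×10^12 = 7.21×10^5 W.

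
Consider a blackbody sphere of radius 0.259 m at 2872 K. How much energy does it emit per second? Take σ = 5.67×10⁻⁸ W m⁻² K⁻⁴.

A = 4πr² = 4π × (0.259)² = 0.843 m².
P = σAT⁴ = 5.67×10⁻⁸ × 0.843 × (2872)⁴ = 5.67×10⁻⁸ × 0.843 × 6.80×10^13.
P = 3.25×10^6 W.

P ≈ 3.25×10^6 W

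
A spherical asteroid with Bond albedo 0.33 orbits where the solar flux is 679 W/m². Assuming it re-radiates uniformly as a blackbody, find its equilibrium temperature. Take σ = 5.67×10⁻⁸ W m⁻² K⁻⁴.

Power absorbed = (1−a)S·πR²; power emitted = 4πR²σT⁴. Equating and cancelling πR²:
T = ((1−a)S / 4σ)^(1/4) = (455 / (4 × 5.67×10⁻⁸))^(1/4) = (2.01×10^9)^(1/4).
T = 212 K.

T ≈ 212 K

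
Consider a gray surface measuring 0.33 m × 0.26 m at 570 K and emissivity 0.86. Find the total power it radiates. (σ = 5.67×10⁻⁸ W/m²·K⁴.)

P ≈ 442 W

A = 0.33 × 0.26 = 0.0858 m².
P = εσAT⁴ = 0.86 × 5.67×10⁻⁸ × 0.0858 × (570)⁴ = 0.86 × 5.67×10⁻⁸ × 0.0858 × 1.06×10^11.
P = 442 W.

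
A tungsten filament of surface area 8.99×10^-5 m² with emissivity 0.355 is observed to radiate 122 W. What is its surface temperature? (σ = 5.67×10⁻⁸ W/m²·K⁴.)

From P = εσAT⁴, T = (P / εσA)^(1/4) = (122 / (0.355 × 5.67×10⁻⁸ × 8.99×10^-5))^(1/4).
T = (6.74×10^13)^(1/4) = 2870 K.

T ≈ 2870 K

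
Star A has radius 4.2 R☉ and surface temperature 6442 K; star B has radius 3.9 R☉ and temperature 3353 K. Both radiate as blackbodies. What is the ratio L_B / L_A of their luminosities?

L = 4πR²σT⁴ ∝ R²T⁴, so L_B/L_A = (3.9/4.2)² × (3353/6442)⁴ = 0.862 × 0.0734 = 0.0633.

L_B/L_A ≈ 0.0633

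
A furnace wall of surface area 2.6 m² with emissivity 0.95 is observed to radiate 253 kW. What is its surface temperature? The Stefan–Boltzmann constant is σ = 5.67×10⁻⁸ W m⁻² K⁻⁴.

T ≈ 1160 K

From P = εσAT⁴, T = (P / εσA)^(1/4) = (2.53×10^5 / (0.95 × 5.67×10⁻⁸ × 2.60))^(1/4).
T = (1.81×10^12)^(1/4) = 1160 K.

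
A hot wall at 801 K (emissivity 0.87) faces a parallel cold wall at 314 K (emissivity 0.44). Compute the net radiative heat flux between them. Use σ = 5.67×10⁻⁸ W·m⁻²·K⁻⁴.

For two large parallel gray plates, q = σ(T₁⁴ − T₂⁴) / (1/ε₁ + 1/ε₂ − 1).
1/ε₁ + 1/ε₂ − 1 = 1/0.87 + 1/0.44 − 1 = 2.422.
T₁⁴ − T₂⁴ = 4.12×10^11 − 9.72×10^9 = 4.02×10^11 K⁴.
q = 5.67×10⁻⁸ × 4.02×10^11 / 2.422 = 9410 W/m².

q ≈ 9410 W/m²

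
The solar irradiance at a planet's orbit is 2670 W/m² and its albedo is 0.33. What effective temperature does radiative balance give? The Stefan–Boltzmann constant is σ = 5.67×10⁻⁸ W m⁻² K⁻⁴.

Power absorbed = (1−a)S·πR²; power emitted = 4πR²σT⁴. Equating and cancelling πR²:
T = ((1−a)S / 4σ)^(1/4) = (1790 / (4 × 5.67×10⁻⁸))^(1/4) = (7.89×10^9)^(1/4).
T = 298 K.

T ≈ 298 K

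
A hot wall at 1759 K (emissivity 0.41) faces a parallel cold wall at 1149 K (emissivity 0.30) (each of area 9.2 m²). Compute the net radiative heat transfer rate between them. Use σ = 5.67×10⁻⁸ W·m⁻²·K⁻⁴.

For two large parallel gray plates, q = σ(T₁⁴ − T₂⁴) / (1/ε₁ + 1/ε₂ − 1).
1/ε₁ + 1/ε₂ − 1 = 1/0.41 + 1/0.30 − 1 = 4.772.
T₁⁴ − T₂⁴ = 9.57×10^12 − 1.74×10^12 = 7.83×10^12 K⁴.
q = 5.67×10⁻⁸ × 7.83×10^12 / 4.772 = 93000 W/m².
Q = q·A = 93000 × 9.2 = 8.56×10^5 W.

Q ≈ 8.56×10^5 W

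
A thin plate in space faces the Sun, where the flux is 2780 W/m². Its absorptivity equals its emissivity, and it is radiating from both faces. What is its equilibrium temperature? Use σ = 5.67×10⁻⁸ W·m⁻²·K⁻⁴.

Absorbed flux αS = emitted flux 2εσT⁴ per unit area; with α = ε this gives T = (S/2σ)^(1/4).
T = (2780 / (2 × 5.67×10⁻⁸))^(1/4) = (2.45×10^10)^(1/4).
T = 396 K.

T ≈ 396 K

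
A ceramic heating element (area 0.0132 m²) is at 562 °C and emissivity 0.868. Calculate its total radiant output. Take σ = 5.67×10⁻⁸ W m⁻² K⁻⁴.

562 °C = 835 K.
P = εσAT⁴ = 0.868 × 5.67×10⁻⁸ × 0.0132 × (835)⁴ = 0.868 × 5.67×10⁻⁸ × 0.0132 × 4.86×10^11.
P = 316 W.

P ≈ 316 W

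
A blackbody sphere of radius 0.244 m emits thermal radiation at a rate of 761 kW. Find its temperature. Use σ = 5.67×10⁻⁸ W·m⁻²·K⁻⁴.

T ≈ 2060 K

A = 4πr² = 4π × (0.244)² = 0.748 m².
From P = σAT⁴, T = (P / σA)^(1/4) = (7.61×10^5 / (5.67×10⁻⁸ × 0.748))^(1/4).
T = (1.79×10^13)^(1/4) = 2060 K.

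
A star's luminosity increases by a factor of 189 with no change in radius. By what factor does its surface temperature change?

factor ≈ 3.71

P ∝ T⁴ ⇒ T ∝ P^(1/4), so T scales by (189)^(1/4) = 3.71.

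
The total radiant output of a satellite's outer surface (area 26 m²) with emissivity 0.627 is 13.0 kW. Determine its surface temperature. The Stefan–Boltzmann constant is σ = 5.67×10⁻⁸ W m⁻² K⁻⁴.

From P = εσAT⁴, T = (P / εσA)^(1/4) = (13000 / (0.627 × 5.67×10⁻⁸ × 26.0))^(1/4).
T = (1.41×10^10)^(1/4) = 344 K.

T ≈ 344 K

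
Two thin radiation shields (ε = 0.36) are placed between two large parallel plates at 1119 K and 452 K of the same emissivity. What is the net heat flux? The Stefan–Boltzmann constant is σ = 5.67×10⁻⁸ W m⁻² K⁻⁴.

Each of the 3 gaps contributes resistance (2/ε − 1) = 2/0.36 − 1 = 4.556; total = 13.67.
q = σ(T₁⁴ − T₂⁴) / 13.67 = 5.67×10⁻⁸ × 1.53×10^12 / 13.67 = 6330 W/m².

q ≈ 6330 W/m²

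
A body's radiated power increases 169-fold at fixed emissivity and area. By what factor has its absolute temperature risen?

P ∝ T⁴ ⇒ T ∝ P^(1/4), so T scales by (169)^(1/4) = 3.61.

factor ≈ 3.61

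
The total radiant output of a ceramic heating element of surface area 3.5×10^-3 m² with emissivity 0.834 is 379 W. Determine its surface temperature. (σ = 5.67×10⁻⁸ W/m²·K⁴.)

T ≈ 1230 K

From P = εσAT⁴, T = (P / εσA)^(1/4) = (379 / (0.834 × 5.67×10⁻⁸ × 3.50×10^-3))^(1/4).
T = (2.29×10^12)^(1/4) = 1230 K.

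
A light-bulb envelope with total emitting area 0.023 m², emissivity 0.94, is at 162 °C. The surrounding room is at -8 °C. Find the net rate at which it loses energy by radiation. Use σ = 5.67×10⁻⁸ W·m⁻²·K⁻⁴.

Q ≈ 37.8 W

Convert: 162 °C = 435 K; -8 °C = 265 K.
Q = εσA(T⁴ − T_s⁴). T⁴ − T_s⁴ = (435)⁴ − (265)⁴ = 3.58×10^10 − 4.93×10^9 = 3.09×10^10 K⁴.
Q = 0.94 × 5.67×10⁻⁸ × 0.0230 × 3.09×10^10 = 37.8 W.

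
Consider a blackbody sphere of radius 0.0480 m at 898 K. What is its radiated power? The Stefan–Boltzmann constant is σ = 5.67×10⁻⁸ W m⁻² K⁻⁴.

P ≈ 1070 W

A = 4πr² = 4π × (0.0480)² = 0.0290 m².
P = σAT⁴ = 5.67×10⁻⁸ × 0.0290 × (898)⁴ = 5.67×10⁻⁸ × 0.0290 × 6.50×10^11.
P = 1070 W.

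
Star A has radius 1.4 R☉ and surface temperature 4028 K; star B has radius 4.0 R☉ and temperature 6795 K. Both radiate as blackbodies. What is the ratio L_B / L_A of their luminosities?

L_B/L_A ≈ 66.1

L = 4πR²σT⁴ ∝ R²T⁴, so L_B/L_A = (4.0/1.4)² × (6795/4028)⁴ = 8.16 × 8.10 = 66.1.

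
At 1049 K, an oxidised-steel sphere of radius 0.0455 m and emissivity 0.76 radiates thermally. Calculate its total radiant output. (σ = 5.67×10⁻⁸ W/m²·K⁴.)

A = 4πr² = 4π × (0.0455)² = 0.0260 m².
Stefan–Boltzmann: P = εσAT⁴ = 0.76 × 5.67×10⁻⁸ × 0.0260 × (1049)⁴ = 0.76 × 5.67×10⁻⁸ × 0.0260 × 1.21×10^12.
P = 1360 W.

P ≈ 1360 W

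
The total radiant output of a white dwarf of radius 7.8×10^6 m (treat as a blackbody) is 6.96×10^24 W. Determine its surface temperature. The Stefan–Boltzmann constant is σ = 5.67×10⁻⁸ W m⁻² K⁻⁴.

A = 4πr² = 4π × (7.8×10^6)² = 7.65×10^14 m².
From P = σAT⁴, T = (P / σA)^(1/4) = (6.96×10^24 / (5.67×10⁻⁸ × 7.65×10^14))^(1/4).
T = (1.61×10^17)^(1/4) = 20000 K.

T ≈ 20000 K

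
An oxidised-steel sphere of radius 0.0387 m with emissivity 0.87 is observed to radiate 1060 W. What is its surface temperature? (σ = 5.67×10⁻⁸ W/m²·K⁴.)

T ≈ 1030 K

A = 4πr² = 4π × (0.0387)² = 0.0188 m².
From P = εσAT⁴, T = (P / εσA)^(1/4) = (1060 / (0.87 × 5.67×10⁻⁸ × 0.0188))^(1/4).
T = (1.14×10^12)^(1/4) = 1030 K.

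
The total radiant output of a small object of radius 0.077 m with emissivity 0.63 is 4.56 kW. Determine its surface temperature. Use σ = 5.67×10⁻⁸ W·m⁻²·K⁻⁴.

A = 4πr² = 4π × (0.077)² = 0.0745 m².
From P = εσAT⁴, T = (P / εσA)^(1/4) = (4560 / (0.63 × 5.67×10⁻⁸ × 0.0745))^(1/4).
T = (1.71×10^12)^(1/4) = 1140 K.

T ≈ 1140 K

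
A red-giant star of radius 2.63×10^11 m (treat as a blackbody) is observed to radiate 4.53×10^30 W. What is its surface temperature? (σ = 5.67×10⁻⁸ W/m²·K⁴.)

A = 4πr² = 4π × (2.63×10^11)² = 8.69×10^23 m².
From P = σAT⁴, T = (P / σA)^(1/4) = (4.53×10^30 / (5.67×10⁻⁸ × 8.69×10^23))^(1/4).
T = (9.19×10^13)^(1/4) = 3100 K.

T ≈ 3100 K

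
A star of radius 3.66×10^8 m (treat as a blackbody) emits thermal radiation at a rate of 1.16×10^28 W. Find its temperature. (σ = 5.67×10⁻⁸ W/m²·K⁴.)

T ≈ 18700 K

A = 4πr² = 4π × (3.66×10^8)² = 1.68×10^18 m².
From P = σAT⁴, T = (P / σA)^(1/4) = (1.16×10^28 / (5.67×10⁻⁸ × 1.68×10^18))^(1/4).
T = (1.22×10^17)^(1/4) = 18700 K.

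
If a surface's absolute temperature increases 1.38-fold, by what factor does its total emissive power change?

P ∝ T⁴, so the power scales as (1.38)⁴ = 3.63.

factor ≈ 3.63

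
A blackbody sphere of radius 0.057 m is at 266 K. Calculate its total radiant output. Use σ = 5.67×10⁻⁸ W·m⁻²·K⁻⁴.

P ≈ 11.6 W

A = 4πr² = 4π × (0.057)² = 0.0408 m².
P = σAT⁴ = 5.67×10⁻⁸ × 0.0408 × (266)⁴ = 5.67×10⁻⁸ × 0.0408 × 5.01×10^9.
P = 11.6 W.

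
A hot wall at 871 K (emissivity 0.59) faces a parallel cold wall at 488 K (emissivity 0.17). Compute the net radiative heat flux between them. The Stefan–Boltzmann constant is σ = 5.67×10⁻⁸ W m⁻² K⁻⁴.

q ≈ 4470 W/m²

For two large parallel gray plates, q = σ(T₁⁴ − T₂⁴) / (1/ε₁ + 1/ε₂ − 1).
1/ε₁ + 1/ε₂ − 1 = 1/0.59 + 1/0.17 − 1 = 6.577.
T₁⁴ − T₂⁴ = 5.76×10^11 − 5.67×10^10 = 5.19×10^11 K⁴.
q = 5.67×10⁻⁸ × 5.19×10^11 / 6.577 = 4470 W/m².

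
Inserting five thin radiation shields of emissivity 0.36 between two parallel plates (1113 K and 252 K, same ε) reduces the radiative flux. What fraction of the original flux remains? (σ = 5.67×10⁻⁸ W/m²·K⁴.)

With N identical shields there are N+1 = 6 gaps in series, each with the same radiative resistance, so the flux falls to 1/(N+1) of its unshielded value.

ratio ≈ 0.167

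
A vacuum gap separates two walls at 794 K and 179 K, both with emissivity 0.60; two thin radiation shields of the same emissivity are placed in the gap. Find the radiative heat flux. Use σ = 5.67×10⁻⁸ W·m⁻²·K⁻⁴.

q ≈ 3210 W/m²

Each of the 3 gaps contributes resistance (2/ε − 1) = 2/0.60 − 1 = 2.333; total = 7.000.
q = σ(T₁⁴ − T₂⁴) / 7.000 = 5.67×10⁻⁸ × 3.96×10^11 / 7.000 = 3210 W/m².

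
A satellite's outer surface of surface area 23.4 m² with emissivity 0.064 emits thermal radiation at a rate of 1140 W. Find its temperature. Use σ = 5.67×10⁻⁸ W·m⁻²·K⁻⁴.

From P = εσAT⁴, T = (P / εσA)^(1/4) = (1140 / (0.064 × 5.67×10⁻⁸ × 23.4))^(1/4).
T = (1.34×10^10)^(1/4) = 340 K.

T ≈ 340 K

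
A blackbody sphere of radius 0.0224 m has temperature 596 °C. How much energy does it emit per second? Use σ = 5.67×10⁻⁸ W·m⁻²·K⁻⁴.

P ≈ 204 W

A = 4πr² = 4π × (0.0224)² = 6.31×10^-3 m².
596 °C = 869 K.
P = σAT⁴ = 5.67×10⁻⁸ × 6.31×10^-3 × (869)⁴ = 5.67×10⁻⁸ × 6.31×10^-3 × 5.70×10^11.
P = 204 W.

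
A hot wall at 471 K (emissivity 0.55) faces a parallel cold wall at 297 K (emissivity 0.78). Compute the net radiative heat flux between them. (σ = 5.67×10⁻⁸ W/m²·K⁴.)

q ≈ 1120 W/m²

For two large parallel gray plates, q = σ(T₁⁴ − T₂⁴) / (1/ε₁ + 1/ε₂ − 1).
1/ε₁ + 1/ε₂ − 1 = 1/0.55 + 1/0.78 − 1 = 2.100.
T₁⁴ − T₂⁴ = 4.92×10^10 − 7.78×10^9 = 4.14×10^10 K⁴.
q = 5.67×10⁻⁸ × 4.14×10^10 / 2.100 = 1120 W/m².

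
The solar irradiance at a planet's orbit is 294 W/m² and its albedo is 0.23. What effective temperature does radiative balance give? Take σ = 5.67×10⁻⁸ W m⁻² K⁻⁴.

T ≈ 178 K

Power absorbed = (1−a)S·πR²; power emitted = 4πR²σT⁴. Equating and cancelling πR²:
T = ((1−a)S / 4σ)^(1/4) = (226 / (4 × 5.67×10⁻⁸))^(1/4) = (9.98×10^8)^(1/4).
T = 178 K.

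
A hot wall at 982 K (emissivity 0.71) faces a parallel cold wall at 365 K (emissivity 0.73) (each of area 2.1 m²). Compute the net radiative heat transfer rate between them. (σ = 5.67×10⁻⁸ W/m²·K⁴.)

Q ≈ 61100 W

For two large parallel gray plates, q = σ(T₁⁴ − T₂⁴) / (1/ε₁ + 1/ε₂ − 1).
1/ε₁ + 1/ε₂ − 1 = 1/0.71 + 1/0.73 − 1 = 1.778.
T₁⁴ − T₂⁴ = 9.30×10^11 − 1.77×10^10 = 9.12×10^11 K⁴.
q = 5.67×10⁻⁸ × 9.12×10^11 / 1.778 = 29100 W/m².
Q = q·A = 29100 × 2.1 = 61100 W.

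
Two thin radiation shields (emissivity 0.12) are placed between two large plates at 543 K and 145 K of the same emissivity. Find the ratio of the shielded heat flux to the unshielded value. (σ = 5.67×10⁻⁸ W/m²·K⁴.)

With N identical shields there are N+1 = 3 gaps in series, each with the same radiative resistance, so the flux falls to 1/(N+1) of its unshielded value.

ratio ≈ 0.333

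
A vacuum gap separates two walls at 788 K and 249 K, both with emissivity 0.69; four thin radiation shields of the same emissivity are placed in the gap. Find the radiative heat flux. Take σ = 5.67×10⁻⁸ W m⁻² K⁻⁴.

Each of the 5 gaps contributes resistance (2/ε − 1) = 2/0.69 − 1 = 1.899; total = 9.493.
q = σ(T₁⁴ − T₂⁴) / 9.493 = 5.67×10⁻⁸ × 3.82×10^11 / 9.493 = 2280 W/m².

q ≈ 2280 W/m²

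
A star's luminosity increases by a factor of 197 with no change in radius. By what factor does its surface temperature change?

factor ≈ 3.75

P ∝ T⁴ ⇒ T ∝ P^(1/4), so T scales by (197)^(1/4) = 3.75.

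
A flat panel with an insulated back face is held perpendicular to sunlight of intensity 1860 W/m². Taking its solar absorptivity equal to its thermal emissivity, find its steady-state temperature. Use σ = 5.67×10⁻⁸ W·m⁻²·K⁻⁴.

T ≈ 426 K

Absorbed flux αS = emitted flux εσT⁴ (one radiating face); with α = ε, T = (S/σ)^(1/4).
T = (1860 / 5.67×10⁻⁸)^(1/4) = (3.28×10^10)^(1/4).
T = 426 K.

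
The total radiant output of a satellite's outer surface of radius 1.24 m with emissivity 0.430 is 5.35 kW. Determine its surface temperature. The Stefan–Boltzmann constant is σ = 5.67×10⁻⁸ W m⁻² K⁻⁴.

A = 4πr² = 4π × (1.24)² = 19.3 m².
From P = εσAT⁴, T = (P / εσA)^(1/4) = (5350 / (0.430 × 5.67×10⁻⁸ × 19.3))^(1/4).
T = (1.14×10^10)^(1/4) = 326 K.

T ≈ 326 K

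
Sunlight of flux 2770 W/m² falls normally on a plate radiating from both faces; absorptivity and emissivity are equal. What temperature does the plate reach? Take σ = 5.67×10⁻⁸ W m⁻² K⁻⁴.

T ≈ 395 K

Absorbed flux αS = emitted flux 2εσT⁴ per unit area; with α = ε this gives T = (S/2σ)^(1/4).
T = (2770 / (2 × 5.67×10⁻⁸))^(1/4) = (2.44×10^10)^(1/4).
T = 395 K.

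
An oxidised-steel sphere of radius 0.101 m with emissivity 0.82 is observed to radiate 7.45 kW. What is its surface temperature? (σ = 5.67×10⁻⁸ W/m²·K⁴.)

A = 4πr² = 4π × (0.101)² = 0.128 m².
From P = εσAT⁴, T = (P / εσA)^(1/4) = (7450 / (0.82 × 5.67×10⁻⁸ × 0.128))^(1/4).
T = (1.25×10^12)^(1/4) = 1060 K.

T ≈ 1060 K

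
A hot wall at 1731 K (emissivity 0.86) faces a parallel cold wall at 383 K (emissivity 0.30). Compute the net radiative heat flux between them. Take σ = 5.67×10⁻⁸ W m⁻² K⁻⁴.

For two large parallel gray plates, q = σ(T₁⁴ − T₂⁴) / (1/ε₁ + 1/ε₂ − 1).
1/ε₁ + 1/ε₂ − 1 = 1/0.86 + 1/0.30 − 1 = 3.496.
T₁⁴ − T₂⁴ = 8.98×10^12 − 2.15×10^10 = 8.96×10^12 K⁴.
q = 5.67×10⁻⁸ × 8.96×10^12 / 3.496 = 1.45×10^5 W/m².

q ≈ 1.45×10^5 W/m²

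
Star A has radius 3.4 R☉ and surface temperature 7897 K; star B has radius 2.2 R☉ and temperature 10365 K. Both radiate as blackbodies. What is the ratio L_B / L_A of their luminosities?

L = 4πR²σT⁴ ∝ R²T⁴, so L_B/L_A = (2.2/3.4)² × (10365/7897)⁴ = 0.419 × 2.97 = 1.24.

L_B/L_A ≈ 1.24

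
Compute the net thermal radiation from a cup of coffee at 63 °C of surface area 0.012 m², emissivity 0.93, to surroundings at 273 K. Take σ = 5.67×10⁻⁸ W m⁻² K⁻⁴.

Convert: 63 °C = 336 K.
Q = εσA(T⁴ − T_s⁴). T⁴ − T_s⁴ = (336)⁴ − (273)⁴ = 1.27×10^10 − 5.55×10^9 = 7.19×10^9 K⁴.
Q = 0.93 × 5.67×10⁻⁸ × 0.0120 × 7.19×10^9 = 4.55 W.

Q ≈ 4.55 W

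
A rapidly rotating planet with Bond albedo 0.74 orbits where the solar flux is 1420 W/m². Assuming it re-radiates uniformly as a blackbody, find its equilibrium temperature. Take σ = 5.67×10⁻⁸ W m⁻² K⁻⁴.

T ≈ 201 K

Power absorbed = (1−a)S·πR²; power emitted = 4πR²σT⁴. Equating and cancelling πR²:
T = ((1−a)S / 4σ)^(1/4) = (369 / (4 × 5.67×10⁻⁸))^(1/4) = (1.63×10^9)^(1/4).
T = 201 K.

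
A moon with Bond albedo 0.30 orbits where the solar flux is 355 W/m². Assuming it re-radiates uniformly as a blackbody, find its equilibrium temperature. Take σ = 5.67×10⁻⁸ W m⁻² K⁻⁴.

Power absorbed = (1−a)S·πR²; power emitted = 4πR²σT⁴. Equating and cancelling πR²:
T = ((1−a)S / 4σ)^(1/4) = (248 / (4 × 5.67×10⁻⁸))^(1/4) = (1.10×10^9)^(1/4).
T = 182 K.

T ≈ 182 K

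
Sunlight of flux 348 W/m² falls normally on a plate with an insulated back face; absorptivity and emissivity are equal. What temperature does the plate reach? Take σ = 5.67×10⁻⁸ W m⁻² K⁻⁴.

T ≈ 280 K

Absorbed flux αS = emitted flux εσT⁴ (one radiating face); with α = ε, T = (S/σ)^(1/4).
T = (348 / 5.67×10⁻⁸)^(1/4) = (6.14×10^9)^(1/4).
T = 280 K.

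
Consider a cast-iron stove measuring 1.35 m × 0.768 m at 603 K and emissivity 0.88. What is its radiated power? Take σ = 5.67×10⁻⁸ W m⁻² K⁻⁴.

A = 1.35 × 0.768 = 1.04 m².
Stefan–Boltzmann: P = εσAT⁴ = 0.88 × 5.67×10⁻⁸ × 1.04 × (603)⁴ = 0.88 × 5.67×10⁻⁸ × 1.04 × 1.32×10^11.
P = 6840 W.

P ≈ 6840 W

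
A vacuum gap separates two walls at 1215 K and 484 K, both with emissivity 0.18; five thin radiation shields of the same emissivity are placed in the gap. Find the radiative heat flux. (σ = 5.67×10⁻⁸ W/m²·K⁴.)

Each of the 6 gaps contributes resistance (2/ε − 1) = 2/0.18 − 1 = 10.11; total = 60.67.
q = σ(T₁⁴ − T₂⁴) / 60.67 = 5.67×10⁻⁸ × 2.12×10^12 / 60.67 = 1990 W/m².

q ≈ 1990 W/m²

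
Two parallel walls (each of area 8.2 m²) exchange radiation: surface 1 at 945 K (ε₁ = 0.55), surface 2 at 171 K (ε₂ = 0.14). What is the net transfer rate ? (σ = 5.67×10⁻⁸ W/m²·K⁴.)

For two large parallel gray plates, q = σ(T₁⁴ − T₂⁴) / (1/ε₁ + 1/ε₂ − 1).
1/ε₁ + 1/ε₂ − 1 = 1/0.55 + 1/0.14 − 1 = 7.961.
T₁⁴ − T₂⁴ = 7.97×10^11 − 8.55×10^8 = 7.97×10^11 K⁴.
q = 5.67×10⁻⁸ × 7.97×10^11 / 7.961 = 5670 W/m².
Q = q·A = 5670 × 8.2 = 46500 W.

Q ≈ 46500 W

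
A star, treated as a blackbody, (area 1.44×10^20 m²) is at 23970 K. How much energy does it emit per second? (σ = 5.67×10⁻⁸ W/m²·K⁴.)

P = σAT⁴ = 5.67×10⁻⁸ × 1.44×10^20 × (23970)⁴ = 5.67×10⁻⁸ × 1.44×10^20 × 3.30×10^17.
P = 2.70×10^30 W.

P ≈ 2.70×10^30 W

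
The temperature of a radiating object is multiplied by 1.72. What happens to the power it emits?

P ∝ T⁴, so the power scales as (1.72)⁴ = 8.75.

factor ≈ 8.75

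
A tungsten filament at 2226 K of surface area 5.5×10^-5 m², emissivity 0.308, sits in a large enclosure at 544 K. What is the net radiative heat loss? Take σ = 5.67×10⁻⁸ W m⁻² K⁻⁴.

Q ≈ 23.5 W

Q = εσA(T⁴ − T_s⁴). T⁴ − T_s⁴ = (2226)⁴ − (544)⁴ = 2.46×10^13 − 8.76×10^10 = 2.45×10^13 K⁴.
Q = 0.308 × 5.67×10⁻⁸ × 5.50×10^-5 × 2.45×10^13 = 23.5 W.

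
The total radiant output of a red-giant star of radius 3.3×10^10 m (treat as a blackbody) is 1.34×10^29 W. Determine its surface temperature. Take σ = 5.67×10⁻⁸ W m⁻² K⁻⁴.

A = 4πr² = 4π × (3.3×10^10)² = 1.37×10^22 m².
From P = σAT⁴, T = (P / σA)^(1/4) = (1.34×10^29 / (5.67×10⁻⁸ × 1.37×10^22))^(1/4).
T = (1.73×10^14)^(1/4) = 3630 K.

T ≈ 3630 K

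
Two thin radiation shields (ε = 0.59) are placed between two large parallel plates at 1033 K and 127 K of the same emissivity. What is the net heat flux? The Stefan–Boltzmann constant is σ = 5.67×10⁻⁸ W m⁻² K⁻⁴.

Each of the 3 gaps contributes resistance (2/ε − 1) = 2/0.59 − 1 = 2.390; total = 7.169.
q = σ(T₁⁴ − T₂⁴) / 7.169 = 5.67×10⁻⁸ × 1.14×10^12 / 7.169 = 9000 W/m².

q ≈ 9000 W/m²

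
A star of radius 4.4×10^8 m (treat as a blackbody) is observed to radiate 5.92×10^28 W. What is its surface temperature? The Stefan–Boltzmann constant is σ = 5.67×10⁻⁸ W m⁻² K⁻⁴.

T ≈ 25600 K

A = 4πr² = 4π × (4.4×10^8)² = 2.43×10^18 m².
From P = σAT⁴, T = (P / σA)^(1/4) = (5.92×10^28 / (5.67×10⁻⁸ × 2.43×10^18))^(1/4).
T = (4.29×10^17)^(1/4) = 25600 K.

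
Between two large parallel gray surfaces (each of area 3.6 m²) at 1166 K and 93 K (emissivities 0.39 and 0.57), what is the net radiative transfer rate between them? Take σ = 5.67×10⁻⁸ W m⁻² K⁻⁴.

Q ≈ 1.14×10^5 W

For two large parallel gray plates, q = σ(T₁⁴ − T₂⁴) / (1/ε₁ + 1/ε₂ − 1).
1/ε₁ + 1/ε₂ − 1 = 1/0.39 + 1/0.57 − 1 = 3.318.
T₁⁴ − T₂⁴ = 1.85×10^12 − 7.48×10^7 = 1.85×10^12 K⁴.
q = 5.67×10⁻⁸ × 1.85×10^12 / 3.318 = 31600 W/m².
Q = q·A = 31600 × 3.6 = 1.14×10^5 W.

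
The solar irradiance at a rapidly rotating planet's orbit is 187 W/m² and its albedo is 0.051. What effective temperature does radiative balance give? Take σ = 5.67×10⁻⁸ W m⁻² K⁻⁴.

Power absorbed = (1−a)S·πR²; power emitted = 4πR²σT⁴. Equating and cancelling πR²:
T = ((1−a)S / 4σ)^(1/4) = (177 / (4 × 5.67×10⁻⁸))^(1/4) = (7.82×10^8)^(1/4).
T = 167 K.

T ≈ 167 K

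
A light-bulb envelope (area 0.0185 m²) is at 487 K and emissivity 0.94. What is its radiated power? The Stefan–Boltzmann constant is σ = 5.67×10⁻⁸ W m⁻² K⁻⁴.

P ≈ 55.5 W

P = εσAT⁴ = 0.94 × 5.67×10⁻⁸ × 0.0185 × (487)⁴ = 0.94 × 5.67×10⁻⁸ × 0.0185 × 5.62×10^10.
P = 55.5 W.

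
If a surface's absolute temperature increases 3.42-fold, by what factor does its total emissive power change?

P ∝ T⁴, so the power scales as (3.42)⁴ = 137.

factor ≈ 137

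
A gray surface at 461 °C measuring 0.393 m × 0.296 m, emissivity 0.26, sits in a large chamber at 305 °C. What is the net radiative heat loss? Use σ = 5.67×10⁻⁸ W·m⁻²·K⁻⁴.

A = 0.393 × 0.296 = 0.116 m².
Convert: 461 °C = 734 K; 305 °C = 578 K.
Q = εσA(T⁴ − T_s⁴). T⁴ − T_s⁴ = (734)⁴ − (578)⁴ = 2.90×10^11 − 1.12×10^11 = 1.79×10^11 K⁴.
Q = 0.26 × 5.67×10⁻⁸ × 0.116 × 1.79×10^11 = 306 W.

Q ≈ 306 W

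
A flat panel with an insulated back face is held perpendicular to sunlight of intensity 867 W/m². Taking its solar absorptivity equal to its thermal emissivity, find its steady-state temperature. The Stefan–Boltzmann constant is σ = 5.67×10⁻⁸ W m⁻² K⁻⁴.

T ≈ 352 K

Absorbed flux αS = emitted flux εσT⁴ (one radiating face); with α = ε, T = (S/σ)^(1/4).
T = (867 / 5.67×10⁻⁸)^(1/4) = (1.53×10^10)^(1/4).
T = 352 K.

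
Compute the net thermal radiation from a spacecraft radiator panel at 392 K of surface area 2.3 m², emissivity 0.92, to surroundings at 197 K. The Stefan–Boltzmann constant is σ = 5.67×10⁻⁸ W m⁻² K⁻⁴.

Q = εσA(T⁴ − T_s⁴). T⁴ − T_s⁴ = (392)⁴ − (197)⁴ = 2.36×10^10 − 1.51×10^9 = 2.21×10^10 K⁴.
Q = 0.92 × 5.67×10⁻⁸ × 2.30 × 2.21×10^10 = 2650 W.

Q ≈ 2650 W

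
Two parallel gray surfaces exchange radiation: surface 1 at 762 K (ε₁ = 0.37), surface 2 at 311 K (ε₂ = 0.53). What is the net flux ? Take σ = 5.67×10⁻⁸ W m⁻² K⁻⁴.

q ≈ 5180 W/m²

For two large parallel gray plates, q = σ(T₁⁴ − T₂⁴) / (1/ε₁ + 1/ε₂ − 1).
1/ε₁ + 1/ε₂ − 1 = 1/0.37 + 1/0.53 − 1 = 3.589.
T₁⁴ − T₂⁴ = 3.37×10^11 − 9.35×10^9 = 3.28×10^11 K⁴.
q = 5.67×10⁻⁸ × 3.28×10^11 / 3.589 = 5180 W/m².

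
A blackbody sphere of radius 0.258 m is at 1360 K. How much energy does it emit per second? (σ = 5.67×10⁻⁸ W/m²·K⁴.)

A = 4πr² = 4π × (0.258)² = 0.836 m².
P = σAT⁴ = 5.67×10⁻⁸ × 0.836 × (1360)⁴ = 5.67×10⁻⁸ × 0.836 × 3.42×10^12.
P = 1.62×10^5 W.

P ≈ 1.62×10^5 W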